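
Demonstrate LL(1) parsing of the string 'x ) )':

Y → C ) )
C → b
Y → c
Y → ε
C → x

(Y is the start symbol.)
LL(1) parsing maintains a stack (initially the start symbol over $) and the input. At each step: if the stack top is a terminal, match it against the current input token; if it is a non-terminal N, replace it with the RHS of M[N, lookahead] (the unique production whose predict set contains the lookahead).

Stack is shown with the top on the left.

Stack    Input    Action
------------------------
Y $      x ) ) $  output Y → C ) )
C ) ) $  x ) ) $  output C → x
x ) ) $  x ) ) $  match 'x'
) ) $    ) ) $    match ')'
) $      ) $      match ')'
$        $        accept

The string is accepted.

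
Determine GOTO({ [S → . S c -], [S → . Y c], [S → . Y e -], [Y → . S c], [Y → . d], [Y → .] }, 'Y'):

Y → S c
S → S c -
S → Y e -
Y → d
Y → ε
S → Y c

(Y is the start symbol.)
GOTO(I, 'Y') = CLOSURE({ [A → αX.β] : [A → α.Xβ] ∈ I, X = 'Y' })

Items with dot before 'Y', with the dot advanced:
  [S → . Y c] → [S → Y . c]
  [S → . Y e -] → [S → Y . e -]
Closure adds nothing (no advanced item has the dot before a non-terminal).

GOTO = { [S → Y . c], [S → Y . e -] }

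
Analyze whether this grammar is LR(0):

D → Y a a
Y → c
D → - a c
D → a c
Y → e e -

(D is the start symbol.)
Augment with D' → D and build the canonical LR(0) collection (I0 = CLOSURE({[D' → . D]}), then GOTO on every symbol after a dot until no new states appear). It has 14 states:
  I0: { [D → . - a c], [D → . Y a a], [D → . a c], [D' → . D], [Y → . c], [Y → . e e -] }  — shift
  I1: { [D → - . a c] }  — shift
  I2: { [D' → D .] }  — accept
  I3: { [D → Y . a a] }  — shift
  I4: { [D → a . c] }  — shift
  I5: { [Y → c .] }  — reduce
  I6: { [Y → e . e -] }  — shift
  I7: { [Y → e e . -] }  — shift
  I8: { [Y → e e - .] }  — reduce
  I9: { [D → a c .] }  — reduce
  I10: { [D → Y a . a] }  — shift
  I11: { [D → Y a a .] }  — reduce
  I12: { [D → - a . c] }  — shift
  I13: { [D → - a c .] }  — reduce

Every state is either a pure shift/goto state or contains exactly one complete item and nothing to shift — no conflicts. The grammar is LR(0).

Answer: Yes, the grammar is LR(0)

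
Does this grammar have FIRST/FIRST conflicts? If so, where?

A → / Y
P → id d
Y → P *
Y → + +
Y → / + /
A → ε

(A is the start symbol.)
FIRST sets of the non-terminals at (or reachable through a nullable prefix from) the front of some alternative:
  FIRST(P) = { 'id' }

Productions for A:
  A → / Y: FIRST = { '/' }
  A → ε: FIRST = { ε }
Productions for Y:
  Y → P *: FIRST = { 'id' }
  Y → + +: FIRST = { '+' }
  Y → / + /: FIRST = { '/' }
P has only one production, so no FIRST/FIRST conflict is possible there.

All alternatives of each non-terminal have pairwise disjoint FIRST sets.

Answer: No FIRST/FIRST conflicts.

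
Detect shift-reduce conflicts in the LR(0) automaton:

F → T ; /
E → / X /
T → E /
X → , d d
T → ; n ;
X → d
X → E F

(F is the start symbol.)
A shift-reduce conflict occurs when an LR(0) state has both:
  - a complete (reduce) item [A → α .] (dot at the end), and
  - a shift item [B → β . c γ] (dot before a terminal).

Augment with F' → F and build the canonical LR(0) collection (I0 = CLOSURE({[F' → . F]}), then GOTO on every symbol after a dot until no new states appear). It has 19 states:
  I0: { [E → . / X /], [F → . T ; /], [F' → . F], [T → . ; n ;], [T → . E /] }  — shift
  I1: { [E → . / X /], [E → / . X /], [X → . , d d], [X → . E F], [X → . d] }  — shift
  I2: { [T → ; . n ;] }  — shift
  I3: { [T → E . /] }  — shift
  I4: { [F' → F .] }  — accept
  I5: { [F → T . ; /] }  — shift
  I6: { [F → T ; . /] }  — shift
  I7: { [F → T ; / .] }  — reduce
  I8: { [T → E / .] }  — reduce
  I9: { [T → ; n . ;] }  — shift
  I10: { [T → ; n ; .] }  — reduce
  I11: { [X → , . d d] }  — shift
  I12: { [E → . / X /], [F → . T ; /], [T → . ; n ;], [T → . E /], [X → E . F] }  — shift
  I13: { [E → / X . /] }  — shift
  I14: { [X → d .] }  — reduce
  I15: { [E → / X / .] }  — reduce
  I16: { [X → E F .] }  — reduce
  I17: { [X → , d . d] }  — shift
  I18: { [X → , d d .] }  — reduce

No state contains both a complete item and a shift item.

Answer: No shift-reduce conflicts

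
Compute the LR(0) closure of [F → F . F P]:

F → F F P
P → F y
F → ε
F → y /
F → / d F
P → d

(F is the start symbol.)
To compute CLOSURE, for each item [A → α.Bβ] where B is a non-terminal, add [B → .γ] for all productions B → γ; repeat for the newly added items until nothing changes.

Start with: [F → F . F P]
  [F → F . F P] has the dot before F: add [F → . F F P], [F → .], [F → . y /], [F → . / d F]
No further items can be added.

CLOSURE = { [F → . / d F], [F → . F F P], [F → . y /], [F → .], [F → F . F P] }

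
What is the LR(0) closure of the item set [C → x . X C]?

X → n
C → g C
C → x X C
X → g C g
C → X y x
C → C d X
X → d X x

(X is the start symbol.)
{ [C → x . X C], [X → . d X x], [X → . g C g], [X → . n] }

Start with: [C → x . X C]
  [C → x . X C] has the dot before X: add [X → . n], [X → . g C g], [X → . d X x]
No further items can be added.

CLOSURE = { [C → x . X C], [X → . d X x], [X → . g C g], [X → . n] }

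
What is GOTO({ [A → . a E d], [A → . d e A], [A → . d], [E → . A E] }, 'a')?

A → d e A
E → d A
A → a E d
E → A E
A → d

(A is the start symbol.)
GOTO(I, 'a') = CLOSURE({ [A → αX.β] : [A → α.Xβ] ∈ I, X = 'a' })

Items with dot before 'a', with the dot advanced:
  [A → . a E d] → [A → a . E d]
Closure of the advanced items:
  [A → a . E d] has the dot before E: add [E → . d A], [E → . A E]
  [E → . A E] has the dot before A: add [A → . d e A], [A → . a E d], [A → . d]

GOTO = { [A → . a E d], [A → . d e A], [A → . d], [A → a . E d], [E → . A E], [E → . d A] }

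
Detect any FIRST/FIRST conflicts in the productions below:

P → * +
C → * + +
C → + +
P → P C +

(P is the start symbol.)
FIRST sets of the non-terminals at (or reachable through a nullable prefix from) the front of some alternative:
  FIRST(P) = { '*' }

Productions for P:
  P → * +: FIRST = { '*' }
  P → P C +: FIRST = { '*' }
Productions for C:
  C → * + +: FIRST = { '*' }
  C → + +: FIRST = { '+' }

Conflict for P: P → * + and P → P C +
  Overlap: { '*' }

Answer: Yes. P → '*' '+' / P → P C '+' on { '*' }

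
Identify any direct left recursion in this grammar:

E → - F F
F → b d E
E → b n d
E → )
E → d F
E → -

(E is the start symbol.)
Direct left recursion occurs when N → N α for some non-terminal N (the right-hand side begins with the left-hand side itself).

E → - F F: starts with '-'
F → b d E: starts with b
E → b n d: starts with b
E → ): starts with ')'
E → d F: starts with d
E → -: starts with '-'

No direct left recursion found.

Answer: No direct left recursion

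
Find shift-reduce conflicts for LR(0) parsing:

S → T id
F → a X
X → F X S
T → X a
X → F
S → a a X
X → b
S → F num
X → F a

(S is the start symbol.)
Yes — I1: [X → F .] vs [F → . a X]; I7: [X → F .] vs [F → . a X]; I13: [X → F a .] vs [F → . a X]

Augment with S' → S and build the canonical LR(0) collection (I0 = CLOSURE({[S' → . S]}), then GOTO on every symbol after a dot until no new states appear). It has 18 states:
  I0: { [F → . a X], [S → . F num], [S → . T id], [S → . a a X], [S' → . S], [T → . X a], [X → . F X S], [X → . F a], [X → . F], [X → . b] }  — shift
  I1: { [F → . a X], [S → F . num], [X → . F X S], [X → . F a], [X → . F], [X → . b], [X → F . X S], [X → F . a], [X → F .] }  — shift, reduce
  I2: { [S' → S .] }  — accept
  I3: { [S → T . id] }  — shift
  I4: { [T → X . a] }  — shift
  I5: { [F → . a X], [F → a . X], [S → a . a X], [X → . F X S], [X → . F a], [X → . F], [X → . b] }  — shift
  I6: { [X → b .] }  — reduce
  I7: { [F → . a X], [X → . F X S], [X → . F a], [X → . F], [X → . b], [X → F . X S], [X → F . a], [X → F .] }  — shift, reduce
  I8: { [F → a X .] }  — reduce
  I9: { [F → . a X], [F → a . X], [S → a a . X], [X → . F X S], [X → . F a], [X → . F], [X → . b] }  — shift
  I10: { [F → a X .], [S → a a X .] }  — 2 reduces
  I11: { [F → . a X], [F → a . X], [X → . F X S], [X → . F a], [X → . F], [X → . b] }  — shift
  I12: { [F → . a X], [S → . F num], [S → . T id], [S → . a a X], [T → . X a], [X → . F X S], [X → . F a], [X → . F], [X → . b], [X → F X . S] }  — shift
  I13: { [F → . a X], [F → a . X], [X → . F X S], [X → . F a], [X → . F], [X → . b], [X → F a .] }  — shift, reduce
  I14: { [X → F X S .] }  — reduce
  I15: { [T → X a .] }  — reduce
  I16: { [S → T id .] }  — reduce
  I17: { [S → F num .] }  — reduce

I1 contains reduce item [X → F .] and shift items [F → . a X], [S → F . num], [X → F . a], [X → . b] — shift-reduce conflict.
I7 contains reduce item [X → F .] and shift items [F → . a X], [X → F . a], [X → . b] — shift-reduce conflict.
I13 contains reduce item [X → F a .] and shift items [F → . a X], [X → . b] — shift-reduce conflict.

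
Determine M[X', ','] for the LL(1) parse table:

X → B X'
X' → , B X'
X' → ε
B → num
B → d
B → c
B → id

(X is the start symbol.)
To find M[X', ','], we find productions for X' where ',' is in the predict set (PREDICT(N → α) = (FIRST(α) \ {ε}) ∪ (FOLLOW(N) if α ⇒* ε)).

Relevant sets:
  FOLLOW(X') = { $ }

X' → , B X': PREDICT = { ',' }
  ',' is in predict set, so this production goes in M[X', ',']
X' → ε: PREDICT = { $ }

M[X', ','] = X' → , B X'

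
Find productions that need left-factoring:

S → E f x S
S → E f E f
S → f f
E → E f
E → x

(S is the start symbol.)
Yes, S has productions with common prefix 'E f'

Left-factoring is needed when two productions for the same non-terminal
share a common prefix on the right-hand side.

Productions for S:
  S → E f x S
  S → E f E f
  S → f f
Productions for E:
  E → E f
  E → x

Found common prefix 'E f' in productions for S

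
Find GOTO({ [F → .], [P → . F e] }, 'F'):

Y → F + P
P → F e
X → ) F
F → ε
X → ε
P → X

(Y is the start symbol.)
{ [P → F . e] }

GOTO(I, 'F') = CLOSURE({ [A → αX.β] : [A → α.Xβ] ∈ I, X = 'F' })

Items with dot before 'F', with the dot advanced:
  [P → . F e] → [P → F . e]
Closure adds nothing (no advanced item has the dot before a non-terminal).

GOTO = { [P → F . e] }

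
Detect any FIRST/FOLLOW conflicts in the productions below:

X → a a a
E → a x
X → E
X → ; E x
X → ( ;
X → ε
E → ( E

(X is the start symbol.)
A FIRST/FOLLOW conflict occurs when a non-terminal N has a nullable alternative N → β (β ⇒* ε) and another alternative N → α with FIRST(α) ∩ FOLLOW(N) ≠ ∅: on such a lookahead the parser cannot decide between expanding α and letting N vanish via β.

Nullable non-terminals: X.
FIRST sets used below: FIRST(E) = { '(', 'a' }

X: nullable alternative(s) X → ε; FOLLOW(X) = { $ }
  X → a a a: FIRST \ {ε} = { 'a' } — disjoint from FOLLOW(X)
  X → E: FIRST \ {ε} = { '(', 'a' } — disjoint from FOLLOW(X)
  X → ; E x: FIRST \ {ε} = { ';' } — disjoint from FOLLOW(X)
  X → ( ;: FIRST \ {ε} = { '(' } — disjoint from FOLLOW(X)
  X → ε: FIRST \ {ε} = { } — this is the only nullable alternative, skip

E has no nullable alternative, so no FIRST/FOLLOW check is needed there.

No FIRST/FOLLOW conflicts found.

Answer: No FIRST/FOLLOW conflicts.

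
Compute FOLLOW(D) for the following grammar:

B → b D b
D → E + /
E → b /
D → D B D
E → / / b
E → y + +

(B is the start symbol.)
{ 'b' }

To compute FOLLOW(D), find every occurrence of D on a right-hand side N → α D β: add FIRST(β) \ {ε}, and if β is empty or nullable also add FOLLOW(N). Iterate to a fixed point.

In B → b D b: D is followed by b, add FIRST(b) \ {ε} = { 'b' }
In D → D B D: D is followed by B D, add FIRST(B D) \ {ε} = { 'b' }
In D → D B D: D is at the end; this adds FOLLOW(D) to itself — nothing new

Taking the union: FOLLOW(D) = { 'b' }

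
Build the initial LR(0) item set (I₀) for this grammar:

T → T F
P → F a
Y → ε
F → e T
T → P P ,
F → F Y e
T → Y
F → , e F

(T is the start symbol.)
First, augment the grammar with T' → T
I₀ = CLOSURE({ [T' → . T] }):
  [T' → . T] has the dot before T: add [T → . T F], [T → . P P ,], [T → . Y]
  [T → . P P ,] has the dot before P: add [P → . F a]
  [T → . Y] has the dot before Y: add [Y → .]
  [P → . F a] has the dot before F: add [F → . e T], [F → . F Y e], [F → . , e F]
No further items can be added.

I₀ = { [F → . , e F], [F → . F Y e], [F → . e T], [P → . F a], [T → . P P ,], [T → . T F], [T → . Y], [T' → . T], [Y → .] }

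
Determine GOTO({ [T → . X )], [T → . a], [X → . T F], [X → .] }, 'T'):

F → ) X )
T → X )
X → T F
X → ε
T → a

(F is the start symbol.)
{ [F → . ) X )], [X → T . F] }

GOTO(I, 'T') = CLOSURE({ [A → αX.β] : [A → α.Xβ] ∈ I, X = 'T' })

Items with dot before 'T', with the dot advanced:
  [X → . T F] → [X → T . F]
Closure of the advanced items:
  [X → T . F] has the dot before F: add [F → . ) X )]

GOTO = { [F → . ) X )], [X → T . F] }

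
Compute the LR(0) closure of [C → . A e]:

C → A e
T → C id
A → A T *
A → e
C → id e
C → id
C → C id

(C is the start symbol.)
Start with: [C → . A e]
  [C → . A e] has the dot before A: add [A → . A T *], [A → . e]
No further items can be added.

CLOSURE = { [A → . A T *], [A → . e], [C → . A e] }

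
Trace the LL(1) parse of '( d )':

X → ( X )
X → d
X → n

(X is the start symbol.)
LL(1) parsing maintains a stack (initially the start symbol over $) and the input. At each step: if the stack top is a terminal, match it against the current input token; if it is a non-terminal N, replace it with the RHS of M[N, lookahead] (the unique production whose predict set contains the lookahead).

Stack is shown with the top on the left.

Stack    Input    Action
------------------------
X $      ( d ) $  output X → ( X )
( X ) $  ( d ) $  match '('
X ) $    d ) $    output X → d
d ) $    d ) $    match 'd'
) $      ) $      match ')'
$        $        accept

The string is accepted.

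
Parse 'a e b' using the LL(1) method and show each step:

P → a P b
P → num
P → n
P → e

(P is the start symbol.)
Stack is shown with the top on the left.

Stack    Input    Action
------------------------
P $      a e b $  output P → a P b
a P b $  a e b $  match 'a'
P b $    e b $    output P → e
e b $    e b $    match 'e'
b $      b $      match 'b'
$        $        accept

The string is accepted.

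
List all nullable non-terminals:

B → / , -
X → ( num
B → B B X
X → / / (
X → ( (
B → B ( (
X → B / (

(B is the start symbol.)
A non-terminal is nullable if it can derive ε (the empty string): either it has an ε-production, or it has a production whose right-hand side consists entirely of nullable non-terminals.

There are no ε-productions, so no non-terminal can derive ε.
No non-terminals are nullable.

Answer: None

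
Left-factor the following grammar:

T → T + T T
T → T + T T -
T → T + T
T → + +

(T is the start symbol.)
Left-factoring transforms A → αβ₁ | αβ₂ into A → αA' and A' → β₁ | β₂
(α is the longest common prefix among the alternatives). Repeat until
no nonterminal has two alternatives with a common prefix.

Round 1: T has alternatives sharing prefix 'T + T'. Introduce T': T → T + T T'
  Add: T' → T
  Add: T' → T -
  Add: T' → ε

Round 2: T' has alternatives sharing prefix 'T'. Introduce T'': T' → T T''
  Add: T'' → ε
  Add: T'' → -

No remaining common prefixes — done.

Resulting grammar:
T → T + T T'
T' → T T''
T'' → ε
T'' → -
T' → ε
T → + +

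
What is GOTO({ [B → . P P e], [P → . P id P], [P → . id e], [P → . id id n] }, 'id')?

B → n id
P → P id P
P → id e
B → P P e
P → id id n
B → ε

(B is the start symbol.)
GOTO(I, 'id') = CLOSURE({ [A → αX.β] : [A → α.Xβ] ∈ I, X = 'id' })

Items with dot before 'id', with the dot advanced:
  [P → . id e] → [P → id . e]
  [P → . id id n] → [P → id . id n]
Closure adds nothing (no advanced item has the dot before a non-terminal).

GOTO = { [P → id . e], [P → id . id n] }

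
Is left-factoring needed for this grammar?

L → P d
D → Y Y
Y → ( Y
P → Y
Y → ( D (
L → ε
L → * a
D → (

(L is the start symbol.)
Left-factoring is needed when two productions for the same non-terminal
share a common prefix on the right-hand side.

Productions for L:
  L → P d
  L → ε
  L → * a
Productions for D:
  D → Y Y
  D → (
Productions for Y:
  Y → ( Y
  Y → ( D (

Found common prefix '(' in productions for Y

Answer: Yes, Y has productions with common prefix '('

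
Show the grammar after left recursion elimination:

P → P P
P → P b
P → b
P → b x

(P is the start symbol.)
P → b P'
P → b x P'
P' → P P'
P' → b P'
P' → ε

P is directly left-recursive. The standard transformation for
  A → A α₁ | ... | A α_m | β₁ | ... | β_n
is
  A  → β₁ A' | ... | β_n A'
  A' → α₁ A' | ... | α_m A' | ε

P → b becomes P → b P'
P → b x becomes P → b x P'
P → P P becomes P' → P P'
P → P b becomes P' → b P'
Add P' → ε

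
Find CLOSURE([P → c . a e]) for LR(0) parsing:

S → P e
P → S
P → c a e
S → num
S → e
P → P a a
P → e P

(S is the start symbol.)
{ [P → c . a e] }

To compute CLOSURE, for each item [A → α.Bβ] where B is a non-terminal, add [B → .γ] for all productions B → γ; repeat for the newly added items until nothing changes.

Start with: [P → c . a e]
The dot precedes the terminal a, so nothing is added.

CLOSURE = { [P → c . a e] }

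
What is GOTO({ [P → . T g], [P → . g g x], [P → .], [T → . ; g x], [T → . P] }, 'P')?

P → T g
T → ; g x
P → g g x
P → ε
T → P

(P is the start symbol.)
{ [T → P .] }

GOTO(I, 'P') = CLOSURE({ [A → αX.β] : [A → α.Xβ] ∈ I, X = 'P' })

Items with dot before 'P', with the dot advanced:
  [T → . P] → [T → P .]
Closure adds nothing (no advanced item has the dot before a non-terminal).

GOTO = { [T → P .] }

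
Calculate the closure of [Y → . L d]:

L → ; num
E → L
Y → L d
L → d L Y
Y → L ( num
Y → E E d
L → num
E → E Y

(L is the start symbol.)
To compute CLOSURE, for each item [A → α.Bβ] where B is a non-terminal, add [B → .γ] for all productions B → γ; repeat for the newly added items until nothing changes.

Start with: [Y → . L d]
  [Y → . L d] has the dot before L: add [L → . ; num], [L → . d L Y], [L → . num]
No further items can be added.

CLOSURE = { [L → . ; num], [L → . d L Y], [L → . num], [Y → . L d] }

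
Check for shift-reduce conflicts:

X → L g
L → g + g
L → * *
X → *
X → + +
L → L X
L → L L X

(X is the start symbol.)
Yes — I1: [X → * .] vs [L → * . *]; I10: [X → L g .] vs [L → g . + g]

A shift-reduce conflict occurs when an LR(0) state has both:
  - a complete (reduce) item [A → α .] (dot at the end), and
  - a shift item [B → β . c γ] (dot before a terminal).

Augment with X' → X and build the canonical LR(0) collection (I0 = CLOSURE({[X' → . X]}), then GOTO on every symbol after a dot until no new states appear). It has 14 states:
  I0: { [L → . * *], [L → . L L X], [L → . L X], [L → . g + g], [X → . *], [X → . + +], [X → . L g], [X' → . X] }  — shift
  I1: { [L → * . *], [X → * .] }  — shift, reduce
  I2: { [X → + . +] }  — shift
  I3: { [L → . * *], [L → . L L X], [L → . L X], [L → . g + g], [L → L . L X], [L → L . X], [X → . *], [X → . + +], [X → . L g], [X → L . g] }  — shift
  I4: { [X' → X .] }  — accept
  I5: { [L → g . + g] }  — shift
  I6: { [L → g + . g] }  — shift
  I7: { [L → g + g .] }  — reduce
  I8: { [L → . * *], [L → . L L X], [L → . L X], [L → . g + g], [L → L . L X], [L → L . X], [L → L L . X], [X → . *], [X → . + +], [X → . L g], [X → L . g] }  — shift
  I9: { [L → L X .] }  — reduce
  I10: { [L → g . + g], [X → L g .] }  — shift, reduce
  I11: { [L → L L X .], [L → L X .] }  — 2 reduces
  I12: { [X → + + .] }  — reduce
  I13: { [L → * * .] }  — reduce

I1 contains reduce item [X → * .] and shift item [L → * . *] — shift-reduce conflict.
I10 contains reduce item [X → L g .] and shift item [L → g . + g] — shift-reduce conflict.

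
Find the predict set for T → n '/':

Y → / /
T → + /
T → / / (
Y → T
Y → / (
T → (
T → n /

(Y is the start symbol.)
PREDICT(T → n '/') = (FIRST(RHS) \ {ε}) ∪ (FOLLOW(T) if ε ∈ FIRST(RHS), i.e. RHS ⇒* ε)
FIRST(n '/') = { 'n' }
ε ∉ FIRST(n '/'), so FOLLOW(T) is not added.
PREDICT(T → n '/') = { 'n' }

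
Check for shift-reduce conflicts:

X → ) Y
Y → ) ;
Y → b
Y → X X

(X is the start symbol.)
Augment with X' → X and build the canonical LR(0) collection (I0 = CLOSURE({[X' → . X]}), then GOTO on every symbol after a dot until no new states appear). It has 9 states:
  I0: { [X → . ) Y], [X' → . X] }  — shift
  I1: { [X → ) . Y], [X → . ) Y], [Y → . ) ;], [Y → . X X], [Y → . b] }  — shift
  I2: { [X' → X .] }  — accept
  I3: { [X → ) . Y], [X → . ) Y], [Y → ) . ;], [Y → . ) ;], [Y → . X X], [Y → . b] }  — shift
  I4: { [X → . ) Y], [Y → X . X] }  — shift
  I5: { [X → ) Y .] }  — reduce
  I6: { [Y → b .] }  — reduce
  I7: { [Y → X X .] }  — reduce
  I8: { [Y → ) ; .] }  — reduce

No state contains both a complete item and a shift item.

Answer: No shift-reduce conflicts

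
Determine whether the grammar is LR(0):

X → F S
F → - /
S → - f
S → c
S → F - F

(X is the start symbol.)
Augment with X' → X and build the canonical LR(0) collection (I0 = CLOSURE({[X' → . X]}), then GOTO on every symbol after a dot until no new states appear). It has 12 states:
  I0: { [F → . - /], [X → . F S], [X' → . X] }  — shift
  I1: { [F → - . /] }  — shift
  I2: { [F → . - /], [S → . - f], [S → . F - F], [S → . c], [X → F . S] }  — shift
  I3: { [X' → X .] }  — accept
  I4: { [F → - . /], [S → - . f] }  — shift
  I5: { [S → F . - F] }  — shift
  I6: { [X → F S .] }  — reduce
  I7: { [S → c .] }  — reduce
  I8: { [F → . - /], [S → F - . F] }  — shift
  I9: { [S → F - F .] }  — reduce
  I10: { [F → - / .] }  — reduce
  I11: { [S → - f .] }  — reduce

Every state is either a pure shift/goto state or contains exactly one complete item and nothing to shift — no conflicts. The grammar is LR(0).

Answer: Yes, the grammar is LR(0)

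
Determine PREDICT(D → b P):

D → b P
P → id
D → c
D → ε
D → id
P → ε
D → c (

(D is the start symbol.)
{ 'b' }

PREDICT(D → b P) = (FIRST(RHS) \ {ε}) ∪ (FOLLOW(D) if ε ∈ FIRST(RHS), i.e. RHS ⇒* ε)
FIRST(b P) = { 'b' }
ε ∉ FIRST(b P), so FOLLOW(D) is not added.
PREDICT(D → b P) = { 'b' }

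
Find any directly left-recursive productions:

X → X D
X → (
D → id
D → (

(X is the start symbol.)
Yes, X is left-recursive

X → X D: LEFT RECURSIVE (starts with X)
X → (: starts with '('
D → id: starts with id
D → (: starts with '('

The grammar has direct left recursion on: X.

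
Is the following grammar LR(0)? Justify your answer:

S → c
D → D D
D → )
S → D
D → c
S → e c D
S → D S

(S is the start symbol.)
No. Shift-reduce conflict between [S → D .] and [D → . )]

Augment with S' → S and build the canonical LR(0) collection (I0 = CLOSURE({[S' → . S]}), then GOTO on every symbol after a dot until no new states appear). It has 12 states:
  I0: { [D → . )], [D → . D D], [D → . c], [S → . D S], [S → . D], [S → . c], [S → . e c D], [S' → . S] }  — shift
  I1: { [D → ) .] }  — reduce
  I2: { [D → . )], [D → . D D], [D → . c], [D → D . D], [S → . D S], [S → . D], [S → . c], [S → . e c D], [S → D . S], [S → D .] }  — shift, reduce
  I3: { [S' → S .] }  — accept
  I4: { [D → c .], [S → c .] }  — 2 reduces
  I5: { [S → e . c D] }  — shift
  I6: { [D → . )], [D → . D D], [D → . c], [S → e c . D] }  — shift
  I7: { [D → . )], [D → . D D], [D → . c], [D → D . D], [S → e c D .] }  — shift, reduce
  I8: { [D → c .] }  — reduce
  I9: { [D → . )], [D → . D D], [D → . c], [D → D . D], [D → D D .] }  — shift, reduce
  I10: { [D → . )], [D → . D D], [D → . c], [D → D . D], [D → D D .], [S → . D S], [S → . D], [S → . c], [S → . e c D], [S → D . S], [S → D .] }  — shift, 2 reduces
  I11: { [S → D S .] }  — reduce

Conflict in state I2:
  Shift-reduce conflict between [S → D .] and [D → . )]
So the grammar is NOT LR(0).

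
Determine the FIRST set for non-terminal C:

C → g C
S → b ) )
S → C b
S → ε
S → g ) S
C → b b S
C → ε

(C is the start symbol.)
From C → g C:
  - g is a terminal: add 'g' and stop
From C → b b S:
  - b is a terminal: add 'b' and stop
From C → ε:
  - ε-production, so ε ∈ FIRST(C)

Collecting: FIRST(C) = { 'b', 'g', ε }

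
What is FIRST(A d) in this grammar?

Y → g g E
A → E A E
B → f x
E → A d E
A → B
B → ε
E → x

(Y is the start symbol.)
{ 'd', 'f', 'x' }

FIRST sets of the non-terminals involved (from the grammar, by fixed-point iteration):
  FIRST(A) = { 'd', 'f', 'x', ε }

To compute FIRST(A d), process the symbols left to right:
Symbol A is a non-terminal. Add FIRST(A) \ {ε} = { 'd', 'f', 'x' }
A is nullable (ε ∈ FIRST(A)), continue to the next symbol.
Symbol d is a terminal. Add 'd' and stop.
FIRST(A d) = { 'd', 'f', 'x' }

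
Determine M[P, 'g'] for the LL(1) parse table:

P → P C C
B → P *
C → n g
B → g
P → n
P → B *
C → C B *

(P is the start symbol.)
P → P C C, P → B *

To find M[P, 'g'], we find productions for P where 'g' is in the predict set (PREDICT(N → α) = (FIRST(α) \ {ε}) ∪ (FOLLOW(N) if α ⇒* ε)).

Relevant sets:
  FIRST(P) = { 'g', 'n' }
  FIRST(B) = { 'g', 'n' }

P → P C C: PREDICT = { 'g', 'n' }
  'g' is in predict set, so this production goes in M[P, 'g']
P → n: PREDICT = { 'n' }
P → B *: PREDICT = { 'g', 'n' }
  'g' is in predict set, so this production goes in M[P, 'g']

M[P, 'g'] = P → P C C, P → B *  (a multiply-defined cell — the grammar is not LL(1))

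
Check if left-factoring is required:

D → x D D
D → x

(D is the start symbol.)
Yes, D has productions with common prefix 'x'

Left-factoring is needed when two productions for the same non-terminal
share a common prefix on the right-hand side.

Productions for D:
  D → x D D
  D → x

Found common prefix 'x' in productions for D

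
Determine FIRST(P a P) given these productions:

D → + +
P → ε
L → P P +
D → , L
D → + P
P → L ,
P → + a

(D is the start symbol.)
FIRST sets of the non-terminals involved (from the grammar, by fixed-point iteration):
  FIRST(P) = { '+', ε }

To compute FIRST(P a P), process the symbols left to right:
Symbol P is a non-terminal. Add FIRST(P) \ {ε} = { '+' }
P is nullable (ε ∈ FIRST(P)), continue to the next symbol.
Symbol a is a terminal. Add 'a' and stop.
FIRST(P a P) = { '+', 'a' }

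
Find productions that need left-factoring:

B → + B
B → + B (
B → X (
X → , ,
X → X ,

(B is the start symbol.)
Yes, B has productions with common prefix '+ B'

Left-factoring is needed when two productions for the same non-terminal
share a common prefix on the right-hand side.

Productions for B:
  B → + B
  B → + B (
  B → X (
Productions for X:
  X → , ,
  X → X ,

Found common prefix '+ B' in productions for B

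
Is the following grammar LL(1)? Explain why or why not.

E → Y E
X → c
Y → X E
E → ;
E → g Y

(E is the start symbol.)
Relevant sets:
  FIRST(Y) = { 'c' }

For E:
  PREDICT(E → Y E) = { 'c' }
  PREDICT(E → ';') = { ';' }
  PREDICT(E → g Y) = { 'g' }
X, Y have a single production, so nothing to check there.

All predict sets are disjoint. The grammar IS LL(1).

Answer: Yes, the grammar is LL(1).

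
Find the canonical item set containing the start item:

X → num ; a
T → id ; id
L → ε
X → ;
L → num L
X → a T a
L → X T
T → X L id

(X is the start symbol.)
{ [X → . ;], [X → . a T a], [X → . num ; a], [X' → . X] }

First, augment the grammar with X' → X
I₀ = CLOSURE({ [X' → . X] }):
  [X' → . X] has the dot before X: add [X → . num ; a], [X → . ;], [X → . a T a]
No further items can be added.

I₀ = { [X → . ;], [X → . a T a], [X → . num ; a], [X' → . X] }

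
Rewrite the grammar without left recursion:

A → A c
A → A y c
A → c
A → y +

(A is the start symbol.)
A is directly left-recursive. The standard transformation for
  A → A α₁ | ... | A α_m | β₁ | ... | β_n
is
  A  → β₁ A' | ... | β_n A'
  A' → α₁ A' | ... | α_m A' | ε

A → c becomes A → c A'
A → y + becomes A → y + A'
A → A c becomes A' → c A'
A → A y c becomes A' → y c A'
Add A' → ε

Resulting grammar:
A → c A'
A → y + A'
A' → c A'
A' → y c A'
A' → ε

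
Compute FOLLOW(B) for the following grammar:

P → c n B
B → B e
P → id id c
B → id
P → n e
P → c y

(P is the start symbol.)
{ $, 'e' }

In P → c n B: B is at the end, add FOLLOW(P)
In B → B e: B is followed by e, add FIRST(e) \ {ε} = { 'e' }

The FOLLOW sets referred to above (computed the same way, to a fixed point):
  FOLLOW(P) = { $ }

Taking the union: FOLLOW(B) = { $, 'e' }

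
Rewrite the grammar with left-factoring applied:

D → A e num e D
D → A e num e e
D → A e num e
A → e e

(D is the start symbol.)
D → A e num e D'
D' → D
D' → e
D' → ε
A → e e

Left-factoring transforms A → αβ₁ | αβ₂ into A → αA' and A' → β₁ | β₂
(α is the longest common prefix among the alternatives). Repeat until
no nonterminal has two alternatives with a common prefix.

Round 1: D has alternatives sharing prefix 'A e num e'. Introduce D': D → A e num e D'
  Add: D' → D
  Add: D' → e
  Add: D' → ε

No remaining common prefixes — done.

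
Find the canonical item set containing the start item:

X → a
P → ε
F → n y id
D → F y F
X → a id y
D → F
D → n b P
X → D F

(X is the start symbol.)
{ [D → . F y F], [D → . F], [D → . n b P], [F → . n y id], [X → . D F], [X → . a id y], [X → . a], [X' → . X] }

First, augment the grammar with X' → X
I₀ = CLOSURE({ [X' → . X] }):
  [X' → . X] has the dot before X: add [X → . a], [X → . a id y], [X → . D F]
  [X → . D F] has the dot before D: add [D → . F y F], [D → . F], [D → . n b P]
  [D → . F y F] has the dot before F: add [F → . n y id]
No further items can be added.

I₀ = { [D → . F y F], [D → . F], [D → . n b P], [F → . n y id], [X → . D F], [X → . a id y], [X → . a], [X' → . X] }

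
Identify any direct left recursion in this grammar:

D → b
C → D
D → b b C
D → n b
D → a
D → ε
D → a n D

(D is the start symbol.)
Direct left recursion occurs when N → N α for some non-terminal N (the right-hand side begins with the left-hand side itself).

D → b: starts with b
C → D: starts with D
D → b b C: starts with b
D → n b: starts with n
D → a: starts with a
D → ε: starts with ε
D → a n D: starts with a

No direct left recursion found.

Answer: No direct left recursion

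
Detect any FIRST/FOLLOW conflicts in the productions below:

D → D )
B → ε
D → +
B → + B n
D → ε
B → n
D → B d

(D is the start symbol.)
Nullable non-terminals: B, D.
FIRST sets used below: FIRST(D) = { ')', '+', 'd', 'n', ε }, FIRST(B) = { '+', 'n', ε }

B: nullable alternative(s) B → ε; FOLLOW(B) = { 'd', 'n' }
  B → ε: FIRST \ {ε} = { } — this is the only nullable alternative, skip
  B → + B n: FIRST \ {ε} = { '+' } — disjoint from FOLLOW(B)
  B → n: FIRST \ {ε} = { 'n' } — overlaps FOLLOW(B) on { 'n' }: CONFLICT

D: nullable alternative(s) D → ε; FOLLOW(D) = { $, ')' }
  D → D ): FIRST \ {ε} = { ')', '+', 'd', 'n' } — overlaps FOLLOW(D) on { ')' }: CONFLICT
  D → +: FIRST \ {ε} = { '+' } — disjoint from FOLLOW(D)
  D → ε: FIRST \ {ε} = { } — this is the only nullable alternative, skip
  D → B d: FIRST \ {ε} = { '+', 'd', 'n' } — disjoint from FOLLOW(D)

So the grammar has 2 FIRST/FOLLOW conflicts (marked CONFLICT above).

Answer: Yes. D → D ')' with FOLLOW(D) on { ')' }; B → n with FOLLOW(B) on { 'n' }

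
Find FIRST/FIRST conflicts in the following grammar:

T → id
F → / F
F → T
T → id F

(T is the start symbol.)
A FIRST/FIRST conflict occurs when two productions N → α and N → β for the same non-terminal have FIRST(α) ∩ FIRST(β) ≠ ∅ (with ε ∈ FIRST of a nullable right-hand side, so two nullable alternatives also conflict).

FIRST sets of the non-terminals at (or reachable through a nullable prefix from) the front of some alternative:
  FIRST(T) = { 'id' }

Productions for T:
  T → id: FIRST = { 'id' }
  T → id F: FIRST = { 'id' }
Productions for F:
  F → / F: FIRST = { '/' }
  F → T: FIRST = { 'id' }

Conflict for T: T → id and T → id F
  Overlap: { 'id' }

Answer: Yes. T → id / T → id F on { 'id' }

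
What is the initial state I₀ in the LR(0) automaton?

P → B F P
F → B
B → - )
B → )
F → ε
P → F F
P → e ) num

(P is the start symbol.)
First, augment the grammar with P' → P
I₀ = CLOSURE({ [P' → . P] }):
  [P' → . P] has the dot before P: add [P → . B F P], [P → . F F], [P → . e ) num]
  [P → . B F P] has the dot before B: add [B → . - )], [B → . )]
  [P → . F F] has the dot before F: add [F → . B], [F → .]
No further items can be added.

I₀ = { [B → . )], [B → . - )], [F → . B], [F → .], [P → . B F P], [P → . F F], [P → . e ) num], [P' → . P] }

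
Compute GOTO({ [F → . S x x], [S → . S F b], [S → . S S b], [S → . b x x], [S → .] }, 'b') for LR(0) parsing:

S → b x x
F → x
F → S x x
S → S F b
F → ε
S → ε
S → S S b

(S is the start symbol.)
GOTO(I, 'b') = CLOSURE({ [A → αX.β] : [A → α.Xβ] ∈ I, X = 'b' })

Items with dot before 'b', with the dot advanced:
  [S → . b x x] → [S → b . x x]
Closure adds nothing (no advanced item has the dot before a non-terminal).

GOTO = { [S → b . x x] }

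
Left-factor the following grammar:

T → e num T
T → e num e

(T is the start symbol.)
T → e num T'
T' → T
T' → e

Left-factoring transforms A → αβ₁ | αβ₂ into A → αA' and A' → β₁ | β₂
(α is the longest common prefix among the alternatives). Repeat until
no nonterminal has two alternatives with a common prefix.

Round 1: T has alternatives sharing prefix 'e num'. Introduce T': T → e num T'
  Add: T' → T
  Add: T' → e

No remaining common prefixes — done.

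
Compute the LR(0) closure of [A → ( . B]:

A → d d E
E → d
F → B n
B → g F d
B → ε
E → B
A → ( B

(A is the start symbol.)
{ [A → ( . B], [B → . g F d], [B → .] }

To compute CLOSURE, for each item [A → α.Bβ] where B is a non-terminal, add [B → .γ] for all productions B → γ; repeat for the newly added items until nothing changes.

Start with: [A → ( . B]
  [A → ( . B] has the dot before B: add [B → . g F d], [B → .]
No further items can be added.

CLOSURE = { [A → ( . B], [B → . g F d], [B → .] }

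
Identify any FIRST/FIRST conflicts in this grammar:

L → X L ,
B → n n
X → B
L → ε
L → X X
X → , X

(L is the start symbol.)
Yes. L → X L ',' / L → X X on { ',', 'n' }

A FIRST/FIRST conflict occurs when two productions N → α and N → β for the same non-terminal have FIRST(α) ∩ FIRST(β) ≠ ∅ (with ε ∈ FIRST of a nullable right-hand side, so two nullable alternatives also conflict).

FIRST sets of the non-terminals at (or reachable through a nullable prefix from) the front of some alternative:
  FIRST(X) = { ',', 'n' }
  FIRST(B) = { 'n' }

Productions for L:
  L → X L ,: FIRST = { ',', 'n' }
  L → ε: FIRST = { ε }
  L → X X: FIRST = { ',', 'n' }
Productions for X:
  X → B: FIRST = { 'n' }
  X → , X: FIRST = { ',' }
B has only one production, so no FIRST/FIRST conflict is possible there.

Conflict for L: L → X L , and L → X X
  Overlap: { ',', 'n' }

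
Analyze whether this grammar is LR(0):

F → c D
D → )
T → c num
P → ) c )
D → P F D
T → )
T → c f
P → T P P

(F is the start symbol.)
A grammar is LR(0) if no state in the canonical LR(0) collection has:
  - both a shift item (dot before a terminal) and a complete item (shift-reduce conflict), or
  - two or more complete items (reduce-reduce conflict; the accept item [F' → F .] counts as a complete item here).

Augment with F' → F and build the canonical LR(0) collection (I0 = CLOSURE({[F' → . F]}), then GOTO on every symbol after a dot until no new states appear). It has 17 states:
  I0: { [F → . c D], [F' → . F] }  — shift
  I1: { [F' → F .] }  — accept
  I2: { [D → . )], [D → . P F D], [F → c . D], [P → . ) c )], [P → . T P P], [T → . )], [T → . c f], [T → . c num] }  — shift
  I3: { [D → ) .], [P → ) . c )], [T → ) .] }  — shift, 2 reduces
  I4: { [F → c D .] }  — reduce
  I5: { [D → P . F D], [F → . c D] }  — shift
  I6: { [P → . ) c )], [P → . T P P], [P → T . P P], [T → . )], [T → . c f], [T → . c num] }  — shift
  I7: { [T → c . f], [T → c . num] }  — shift
  I8: { [T → c f .] }  — reduce
  I9: { [T → c num .] }  — reduce
  I10: { [P → ) . c )], [T → ) .] }  — shift, reduce
  I11: { [P → . ) c )], [P → . T P P], [P → T P . P], [T → . )], [T → . c f], [T → . c num] }  — shift
  I12: { [P → T P P .] }  — reduce
  I13: { [P → ) c . )] }  — shift
  I14: { [P → ) c ) .] }  — reduce
  I15: { [D → . )], [D → . P F D], [D → P F . D], [P → . ) c )], [P → . T P P], [T → . )], [T → . c f], [T → . c num] }  — shift
  I16: { [D → P F D .] }  — reduce

Conflict in state I3:
  Shift-reduce conflict between [D → ) .] and [P → ) . c )]
So the grammar is NOT LR(0).

Answer: No. Shift-reduce conflict between [D → ) .] and [P → ) . c )]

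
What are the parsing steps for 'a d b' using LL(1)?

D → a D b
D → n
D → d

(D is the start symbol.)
Stack is shown with the top on the left.

Stack    Input    Action
------------------------
D $      a d b $  output D → a D b
a D b $  a d b $  match 'a'
D b $    d b $    output D → d
d b $    d b $    match 'd'
b $      b $      match 'b'
$        $        accept

The string is accepted.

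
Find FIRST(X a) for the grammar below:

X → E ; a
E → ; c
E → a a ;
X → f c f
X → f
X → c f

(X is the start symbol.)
{ ';', 'a', 'c', 'f' }

FIRST sets of the non-terminals involved (from the grammar, by fixed-point iteration):
  FIRST(X) = { ';', 'a', 'c', 'f' }

To compute FIRST(X a), process the symbols left to right:
Symbol X is a non-terminal. Add FIRST(X) \ {ε} = { ';', 'a', 'c', 'f' }
X is not nullable (ε ∉ FIRST(X)), so stop here.
FIRST(X a) = { ';', 'a', 'c', 'f' }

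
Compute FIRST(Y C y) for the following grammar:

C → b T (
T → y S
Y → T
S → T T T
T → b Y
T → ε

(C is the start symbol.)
FIRST sets of the non-terminals involved (from the grammar, by fixed-point iteration):
  FIRST(Y) = { 'b', 'y', ε }
  FIRST(C) = { 'b' }

To compute FIRST(Y C y), process the symbols left to right:
Symbol Y is a non-terminal. Add FIRST(Y) \ {ε} = { 'b', 'y' }
Y is nullable (ε ∈ FIRST(Y)), continue to the next symbol.
Symbol C is a non-terminal. Add FIRST(C) \ {ε} = { 'b' }
C is not nullable (ε ∉ FIRST(C)), so stop here.
FIRST(Y C y) = { 'b', 'y' }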